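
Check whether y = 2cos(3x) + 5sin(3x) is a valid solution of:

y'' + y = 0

Verification:
y'' = -18cos(3x) - 45sin(3x)
y'' + y ≠ 0 (frequency mismatch: got 9 instead of 1)

No, it is not a solution.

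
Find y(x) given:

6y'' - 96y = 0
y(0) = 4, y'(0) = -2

General solution: y = C₁e^(4x) + C₂e^(-4x)
Applying ICs: C₁ = 7/4, C₂ = 9/4
Particular solution: y = (7/4)e^(4x) + (9/4)e^(-4x)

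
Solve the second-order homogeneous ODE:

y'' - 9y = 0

Characteristic equation: r² - 9 = 0
Roots: r = 3, -3 (distinct real)
General solution: y = C₁e^(3x) + C₂e^(-3x)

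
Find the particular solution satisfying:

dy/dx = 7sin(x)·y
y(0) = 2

General solution: y = Ce^(-7cos(x))
Applying IC y(0) = 2:
Particular solution: y = 2e^(7(1-cos(x)))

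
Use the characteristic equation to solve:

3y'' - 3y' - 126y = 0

Characteristic equation: 3r² - 3r - 126 = 0
Divide by 3: r² - r - 42 = 0
Roots: r = 7, -6 (distinct real)
General solution: y = C₁e^(7x) + C₂e^(-6x)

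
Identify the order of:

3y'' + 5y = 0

The order is 2 (highest derivative is of order 2).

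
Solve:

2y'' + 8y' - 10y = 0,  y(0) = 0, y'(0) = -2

General solution: y = C₁e^x + C₂e^(-5x)
Applying ICs: C₁ = -1/3, C₂ = 1/3
Particular solution: y = -(1/3)e^x + (1/3)e^(-5x)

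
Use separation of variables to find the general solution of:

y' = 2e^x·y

Separating variables and integrating:
ln|y| = 2e^x + C

General solution: y = Ce^(2e^x)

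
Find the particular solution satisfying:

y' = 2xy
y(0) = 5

General solution: y = Ce^(x²)
Applying IC y(0) = 5:
Particular solution: y = 5e^(x²)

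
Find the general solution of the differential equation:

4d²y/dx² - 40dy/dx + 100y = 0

Characteristic equation: 4r² - 40r + 100 = 0
Divide by 4: r² - 10r + 25 = 0
Factored: (r - 5)² = 0
Repeated root: r = 5
General solution: y = (C₁ + C₂x)e^(5x)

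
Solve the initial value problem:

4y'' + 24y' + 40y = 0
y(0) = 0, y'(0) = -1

General solution: y = e^(-3x)(C₁cos(x) + C₂sin(x))
Complex roots r = -3 ± i
Applying ICs: C₁ = 0, C₂ = -1
Particular solution: y = e^(-3x)(-sin(x))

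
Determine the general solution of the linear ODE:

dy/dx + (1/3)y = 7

Using integrating factor method:

General solution: y = 21 + Ce^(-x/3)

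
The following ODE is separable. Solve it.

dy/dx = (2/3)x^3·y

Separating variables and integrating:
ln|y| = x^4/6 + C

General solution: y = Ce^(x^4/6)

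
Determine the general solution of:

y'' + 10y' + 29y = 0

Characteristic equation: r² + 10r + 29 = 0
Roots: r = -5 ± 2i (complex conjugates)
General solution: y = e^(-5x)(C₁cos(2x) + C₂sin(2x))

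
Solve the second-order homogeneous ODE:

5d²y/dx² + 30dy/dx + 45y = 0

Characteristic equation: 5r² + 30r + 45 = 0
Divide by 5: r² + 6r + 9 = 0
Factored: (r + 3)² = 0
Repeated root: r = -3
General solution: y = (C₁ + C₂x)e^(-3x)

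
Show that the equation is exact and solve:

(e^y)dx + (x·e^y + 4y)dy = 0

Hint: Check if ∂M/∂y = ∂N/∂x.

Verify exactness: ∂M/∂y = ∂N/∂x ✓
Find F(x,y) such that ∂F/∂x = M, ∂F/∂y = N
Solution: x·e^y + 2y² = C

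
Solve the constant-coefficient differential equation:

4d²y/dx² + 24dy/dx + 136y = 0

Characteristic equation: 4r² + 24r + 136 = 0
Divide by 4: r² + 6r + 34 = 0
Roots: r = -3 ± 5i (complex conjugates)
General solution: y = e^(-3x)(C₁cos(5x) + C₂sin(5x))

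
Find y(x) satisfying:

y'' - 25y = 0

Characteristic equation: r² - 25 = 0
Roots: r = 5, -5 (distinct real)
General solution: y = C₁e^(5x) + C₂e^(-5x)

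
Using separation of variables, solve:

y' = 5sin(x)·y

Separating variables and integrating:
ln|y| = -5cos(x) + C

General solution: y = Ce^(-5cos(x))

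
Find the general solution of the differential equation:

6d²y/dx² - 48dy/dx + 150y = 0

Characteristic equation: 6r² - 48r + 150 = 0
Divide by 6: r² - 8r + 25 = 0
Roots: r = 4 ± 3i (complex conjugates)
General solution: y = e^(4x)(C₁cos(3x) + C₂sin(3x))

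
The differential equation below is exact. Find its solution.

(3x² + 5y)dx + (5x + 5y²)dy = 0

Verify exactness: ∂M/∂y = ∂N/∂x ✓
Find F(x,y) such that ∂F/∂x = M, ∂F/∂y = N
Solution: x³ + 5xy + 5y³/3 = C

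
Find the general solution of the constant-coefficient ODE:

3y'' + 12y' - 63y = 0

Characteristic equation: 3r² + 12r - 63 = 0
Divide by 3: r² + 4r - 21 = 0
Roots: r = 3, -7 (distinct real)
General solution: y = C₁e^(3x) + C₂e^(-7x)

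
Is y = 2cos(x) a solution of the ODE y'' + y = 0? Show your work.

Verification:
y'' = -2cos(x)
y'' + y = 0 ✓

Yes, it is a solution.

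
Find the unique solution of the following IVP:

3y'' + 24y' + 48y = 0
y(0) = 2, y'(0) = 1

General solution: y = (C₁ + C₂x)e^(-4x)
Repeated root r = -4
Applying ICs: C₁ = 2, C₂ = 9
Particular solution: y = (2 + 9x)e^(-4x)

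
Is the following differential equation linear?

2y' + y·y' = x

No. Nonlinear (product y·y')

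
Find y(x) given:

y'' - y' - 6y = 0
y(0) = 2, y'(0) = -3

General solution: y = C₁e^(3x) + C₂e^(-2x)
Applying ICs: C₁ = 1/5, C₂ = 9/5
Particular solution: y = (1/5)e^(3x) + (9/5)e^(-2x)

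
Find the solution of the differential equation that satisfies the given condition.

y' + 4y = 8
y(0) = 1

General solution: y = 2 + Ce^(-4x)
Applying y(0) = 1: C = 1 - 2 = -1
Particular solution: y = 2 - e^(-4x)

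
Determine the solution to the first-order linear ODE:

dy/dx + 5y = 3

Using integrating factor method:

General solution: y = 3/5 + Ce^(-5x)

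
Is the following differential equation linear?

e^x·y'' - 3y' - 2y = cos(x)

Yes. Linear (y and its derivatives appear to the first power only, no products of y terms)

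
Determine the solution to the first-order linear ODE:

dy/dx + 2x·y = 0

Using integrating factor method:

General solution: y = Ce^(-x^2)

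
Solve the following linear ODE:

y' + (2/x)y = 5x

Using integrating factor method:

General solution: y = (5/4)x^2 + Cx^(-2)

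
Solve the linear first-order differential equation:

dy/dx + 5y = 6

Using integrating factor method:

General solution: y = 6/5 + Ce^(-5x)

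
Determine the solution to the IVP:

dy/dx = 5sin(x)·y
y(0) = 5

General solution: y = Ce^(-5cos(x))
Applying IC y(0) = 5:
Particular solution: y = 5e^(5(1-cos(x)))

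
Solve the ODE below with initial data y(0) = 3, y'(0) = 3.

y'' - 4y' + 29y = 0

General solution: y = e^(2x)(C₁cos(5x) + C₂sin(5x))
Complex roots r = 2 ± 5i
Applying ICs: C₁ = 3, C₂ = -3/5
Particular solution: y = e^(2x)(3cos(5x) - (3/5)sin(5x))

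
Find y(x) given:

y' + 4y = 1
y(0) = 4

General solution: y = 1/4 + Ce^(-4x)
Applying y(0) = 4: C = 4 - 1/4 = 15/4
Particular solution: y = 1/4 + (15/4)e^(-4x)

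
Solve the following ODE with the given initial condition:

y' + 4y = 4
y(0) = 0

General solution: y = 1 + Ce^(-4x)
Applying y(0) = 0: C = 0 - 1 = -1
Particular solution: y = 1 - e^(-4x)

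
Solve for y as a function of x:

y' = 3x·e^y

Separating variables and integrating:
-e^(-y) = 3x²/2 + C

General solution: y = -ln(C - 3x²/2)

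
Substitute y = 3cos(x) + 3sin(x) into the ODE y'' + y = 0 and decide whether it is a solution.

Verification:
y'' = -3cos(x) - 3sin(x)
y'' + y = 0 ✓

Yes, it is a solution.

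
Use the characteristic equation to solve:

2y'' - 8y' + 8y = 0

Characteristic equation: 2r² - 8r + 8 = 0
Divide by 2: r² - 4r + 4 = 0
Factored: (r - 2)² = 0
Repeated root: r = 2
General solution: y = (C₁ + C₂x)e^(2x)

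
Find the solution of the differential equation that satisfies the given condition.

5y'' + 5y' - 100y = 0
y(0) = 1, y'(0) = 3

General solution: y = C₁e^(4x) + C₂e^(-5x)
Applying ICs: C₁ = 8/9, C₂ = 1/9
Particular solution: y = (8/9)e^(4x) + (1/9)e^(-5x)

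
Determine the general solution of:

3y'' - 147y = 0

Characteristic equation: 3r² - 147 = 0
Divide by 3: r² - 49 = 0
Roots: r = 7, -7 (distinct real)
General solution: y = C₁e^(7x) + C₂e^(-7x)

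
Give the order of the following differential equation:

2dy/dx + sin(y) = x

The order is 1 (highest derivative is of order 1).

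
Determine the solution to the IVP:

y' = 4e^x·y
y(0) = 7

General solution: y = Ce^(4e^x)
Applying IC y(0) = 7:
Particular solution: y = 7e^(4(e^x - 1))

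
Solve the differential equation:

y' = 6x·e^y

Separating variables and integrating:
-e^(-y) = 3x² + C

General solution: y = -ln(C - 3x²)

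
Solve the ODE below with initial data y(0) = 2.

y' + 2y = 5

General solution: y = 5/2 + Ce^(-2x)
Applying y(0) = 2: C = 2 - 5/2 = -1/2
Particular solution: y = 5/2 - (1/2)e^(-2x)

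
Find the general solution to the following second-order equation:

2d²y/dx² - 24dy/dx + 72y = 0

Characteristic equation: 2r² - 24r + 72 = 0
Divide by 2: r² - 12r + 36 = 0
Factored: (r - 6)² = 0
Repeated root: r = 6
General solution: y = (C₁ + C₂x)e^(6x)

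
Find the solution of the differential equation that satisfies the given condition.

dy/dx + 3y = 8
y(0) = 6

General solution: y = 8/3 + Ce^(-3x)
Applying y(0) = 6: C = 6 - 8/3 = 10/3
Particular solution: y = 8/3 + (10/3)e^(-3x)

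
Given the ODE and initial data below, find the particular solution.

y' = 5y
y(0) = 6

General solution: y = Ce^(5x)
Applying IC y(0) = 6:
Particular solution: y = 6e^(5x)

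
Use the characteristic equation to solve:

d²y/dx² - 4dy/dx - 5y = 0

Characteristic equation: r² - 4r - 5 = 0
Roots: r = 5, -1 (distinct real)
General solution: y = C₁e^(5x) + C₂e^(-x)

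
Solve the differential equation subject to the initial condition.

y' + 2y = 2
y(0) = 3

General solution: y = 1 + Ce^(-2x)
Applying y(0) = 3: C = 3 - 1 = 2
Particular solution: y = 1 + 2e^(-2x)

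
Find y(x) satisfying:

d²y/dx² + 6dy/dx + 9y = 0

Characteristic equation: r² + 6r + 9 = 0
Factored: (r + 3)² = 0
Repeated root: r = -3
General solution: y = (C₁ + C₂x)e^(-3x)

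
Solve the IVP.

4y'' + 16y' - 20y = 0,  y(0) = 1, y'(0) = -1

General solution: y = C₁e^x + C₂e^(-5x)
Applying ICs: C₁ = 2/3, C₂ = 1/3
Particular solution: y = (2/3)e^x + (1/3)e^(-5x)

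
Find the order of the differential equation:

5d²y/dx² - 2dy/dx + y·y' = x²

The order is 2 (highest derivative is of order 2).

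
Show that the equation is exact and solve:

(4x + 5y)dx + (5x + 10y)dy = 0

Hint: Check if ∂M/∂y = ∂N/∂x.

Verify exactness: ∂M/∂y = ∂N/∂x ✓
Find F(x,y) such that ∂F/∂x = M, ∂F/∂y = N
Solution: 2x² + 5xy + 5y² = C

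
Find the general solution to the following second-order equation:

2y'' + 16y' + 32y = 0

Characteristic equation: 2r² + 16r + 32 = 0
Divide by 2: r² + 8r + 16 = 0
Factored: (r + 4)² = 0
Repeated root: r = -4
General solution: y = (C₁ + C₂x)e^(-4x)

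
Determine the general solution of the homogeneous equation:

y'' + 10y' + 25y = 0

Characteristic equation: r² + 10r + 25 = 0
Factored: (r + 5)² = 0
Repeated root: r = -5
General solution: y = (C₁ + C₂x)e^(-5x)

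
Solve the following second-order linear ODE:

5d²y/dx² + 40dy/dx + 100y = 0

Characteristic equation: 5r² + 40r + 100 = 0
Divide by 5: r² + 8r + 20 = 0
Roots: r = -4 ± 2i (complex conjugates)
General solution: y = e^(-4x)(C₁cos(2x) + C₂sin(2x))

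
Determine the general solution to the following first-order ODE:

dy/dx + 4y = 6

Using integrating factor method:

General solution: y = 3/2 + Ce^(-4x)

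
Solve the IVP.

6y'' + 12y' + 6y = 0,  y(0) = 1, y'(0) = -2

General solution: y = (C₁ + C₂x)e^(-x)
Repeated root r = -1
Applying ICs: C₁ = 1, C₂ = -1
Particular solution: y = (1 - x)e^(-x)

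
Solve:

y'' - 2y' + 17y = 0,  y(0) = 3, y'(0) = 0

General solution: y = e^x(C₁cos(4x) + C₂sin(4x))
Complex roots r = 1 ± 4i
Applying ICs: C₁ = 3, C₂ = -3/4
Particular solution: y = e^x(3cos(4x) - (3/4)sin(4x))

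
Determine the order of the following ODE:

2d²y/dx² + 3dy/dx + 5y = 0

The order is 2 (highest derivative is of order 2).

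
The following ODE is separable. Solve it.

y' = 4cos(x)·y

Separating variables and integrating:
ln|y| = 4sin(x) + C

General solution: y = Ce^(4sin(x))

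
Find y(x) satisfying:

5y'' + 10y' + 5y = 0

Characteristic equation: 5r² + 10r + 5 = 0
Divide by 5: r² + 2r + 1 = 0
Factored: (r + 1)² = 0
Repeated root: r = -1
General solution: y = (C₁ + C₂x)e^(-x)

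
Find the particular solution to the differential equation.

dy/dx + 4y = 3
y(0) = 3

General solution: y = 3/4 + Ce^(-4x)
Applying y(0) = 3: C = 3 - 3/4 = 9/4
Particular solution: y = 3/4 + (9/4)e^(-4x)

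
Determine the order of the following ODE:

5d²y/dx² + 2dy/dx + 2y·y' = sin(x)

The order is 2 (highest derivative is of order 2).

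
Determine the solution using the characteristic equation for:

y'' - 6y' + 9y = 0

Characteristic equation: r² - 6r + 9 = 0
Factored: (r - 3)² = 0
Repeated root: r = 3
General solution: y = (C₁ + C₂x)e^(3x)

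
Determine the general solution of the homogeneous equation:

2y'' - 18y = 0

Characteristic equation: 2r² - 18 = 0
Divide by 2: r² - 9 = 0
Roots: r = 3, -3 (distinct real)
General solution: y = C₁e^(3x) + C₂e^(-3x)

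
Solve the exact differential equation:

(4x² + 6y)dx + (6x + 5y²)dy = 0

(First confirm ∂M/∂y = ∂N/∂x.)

Verify exactness: ∂M/∂y = ∂N/∂x ✓
Find F(x,y) such that ∂F/∂x = M, ∂F/∂y = N
Solution: 4x³/3 + 6xy + 5y³/3 = C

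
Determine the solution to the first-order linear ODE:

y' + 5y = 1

Using integrating factor method:

General solution: y = 1/5 + Ce^(-5x)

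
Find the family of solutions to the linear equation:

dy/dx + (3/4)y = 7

Using integrating factor method:

General solution: y = 28/3 + Ce^(-3x/4)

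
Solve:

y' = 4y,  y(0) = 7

General solution: y = Ce^(4x)
Applying IC y(0) = 7:
Particular solution: y = 7e^(4x)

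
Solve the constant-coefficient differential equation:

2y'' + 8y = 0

Characteristic equation: 2r² + 8 = 0
Divide by 2: r² + 4 = 0
Roots: r = ±2i (complex conjugates)
General solution: y = C₁cos(2x) + C₂sin(2x)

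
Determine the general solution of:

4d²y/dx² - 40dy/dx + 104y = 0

Characteristic equation: 4r² - 40r + 104 = 0
Divide by 4: r² - 10r + 26 = 0
Roots: r = 5 ± i (complex conjugates)
General solution: y = e^(5x)(C₁cos(x) + C₂sin(x))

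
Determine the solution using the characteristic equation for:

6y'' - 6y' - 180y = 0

Characteristic equation: 6r² - 6r - 180 = 0
Divide by 6: r² - r - 30 = 0
Roots: r = 6, -5 (distinct real)
General solution: y = C₁e^(6x) + C₂e^(-5x)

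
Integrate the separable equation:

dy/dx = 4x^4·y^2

Separating variables and integrating:
-1/y = 4x^5/5 + C

General solution: y^-1 = (-4/5)x^5 + C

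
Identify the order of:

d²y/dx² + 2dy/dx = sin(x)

The order is 2 (highest derivative is of order 2).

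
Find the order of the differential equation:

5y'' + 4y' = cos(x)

The order is 2 (highest derivative is of order 2).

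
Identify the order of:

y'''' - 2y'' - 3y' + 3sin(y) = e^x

The order is 4 (highest derivative is of order 4).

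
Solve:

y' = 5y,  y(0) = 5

General solution: y = Ce^(5x)
Applying IC y(0) = 5:
Particular solution: y = 5e^(5x)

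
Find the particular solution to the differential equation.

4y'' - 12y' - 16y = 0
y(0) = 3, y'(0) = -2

General solution: y = C₁e^(4x) + C₂e^(-x)
Applying ICs: C₁ = 1/5, C₂ = 14/5
Particular solution: y = (1/5)e^(4x) + (14/5)e^(-x)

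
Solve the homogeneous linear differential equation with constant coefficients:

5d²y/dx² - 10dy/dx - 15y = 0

Characteristic equation: 5r² - 10r - 15 = 0
Divide by 5: r² - 2r - 3 = 0
Roots: r = 3, -1 (distinct real)
General solution: y = C₁e^(3x) + C₂e^(-x)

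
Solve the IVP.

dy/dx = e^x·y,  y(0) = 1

General solution: y = Ce^(e^x)
Applying IC y(0) = 1:
Particular solution: y = e^(e^x - 1)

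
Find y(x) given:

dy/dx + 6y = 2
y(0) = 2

General solution: y = 1/3 + Ce^(-6x)
Applying y(0) = 2: C = 2 - 1/3 = 5/3
Particular solution: y = 1/3 + (5/3)e^(-6x)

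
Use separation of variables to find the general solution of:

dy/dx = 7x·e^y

Separating variables and integrating:
-e^(-y) = 7x²/2 + C

General solution: y = -ln(C - 7x²/2)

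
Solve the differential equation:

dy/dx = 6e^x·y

Separating variables and integrating:
ln|y| = 6e^x + C

General solution: y = Ce^(6e^x)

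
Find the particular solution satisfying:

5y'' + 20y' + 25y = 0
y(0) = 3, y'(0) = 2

General solution: y = e^(-2x)(C₁cos(x) + C₂sin(x))
Complex roots r = -2 ± i
Applying ICs: C₁ = 3, C₂ = 8
Particular solution: y = e^(-2x)(3cos(x) + 8sin(x))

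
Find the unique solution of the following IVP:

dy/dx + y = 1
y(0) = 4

General solution: y = 1 + Ce^(-x)
Applying y(0) = 4: C = 4 - 1 = 3
Particular solution: y = 1 + 3e^(-x)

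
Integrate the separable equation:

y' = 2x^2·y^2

Separating variables and integrating:
-1/y = 2x^3/3 + C

General solution: y^-1 = (-2/3)x^3 + C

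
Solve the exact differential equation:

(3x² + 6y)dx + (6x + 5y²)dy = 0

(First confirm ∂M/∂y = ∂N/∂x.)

Verify exactness: ∂M/∂y = ∂N/∂x ✓
Find F(x,y) such that ∂F/∂x = M, ∂F/∂y = N
Solution: x³ + 6xy + 5y³/3 = C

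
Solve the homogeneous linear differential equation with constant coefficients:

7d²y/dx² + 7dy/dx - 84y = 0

Characteristic equation: 7r² + 7r - 84 = 0
Divide by 7: r² + r - 12 = 0
Roots: r = 3, -4 (distinct real)
General solution: y = C₁e^(3x) + C₂e^(-4x)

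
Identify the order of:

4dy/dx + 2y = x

The order is 1 (highest derivative is of order 1).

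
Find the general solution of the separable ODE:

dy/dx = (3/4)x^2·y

Separating variables and integrating:
ln|y| = x^3/4 + C

General solution: y = Ce^(x^3/4)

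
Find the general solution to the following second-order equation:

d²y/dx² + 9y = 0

Characteristic equation: r² + 9 = 0
Roots: r = ±3i (complex conjugates)
General solution: y = C₁cos(3x) + C₂sin(3x)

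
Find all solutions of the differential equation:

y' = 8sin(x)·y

Separating variables and integrating:
ln|y| = -8cos(x) + C

General solution: y = Ce^(-8cos(x))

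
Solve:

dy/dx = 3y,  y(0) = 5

General solution: y = Ce^(3x)
Applying IC y(0) = 5:
Particular solution: y = 5e^(3x)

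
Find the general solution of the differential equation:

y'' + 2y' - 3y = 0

Characteristic equation: r² + 2r - 3 = 0
Roots: r = 1, -3 (distinct real)
General solution: y = C₁e^x + C₂e^(-3x)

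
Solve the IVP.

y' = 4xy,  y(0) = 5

General solution: y = Ce^(2x²)
Applying IC y(0) = 5:
Particular solution: y = 5e^(2x²)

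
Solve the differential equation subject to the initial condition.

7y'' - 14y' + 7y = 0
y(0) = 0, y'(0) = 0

General solution: y = (C₁ + C₂x)e^x
Repeated root r = 1
Applying ICs: C₁ = 0, C₂ = 0
Particular solution: y = 0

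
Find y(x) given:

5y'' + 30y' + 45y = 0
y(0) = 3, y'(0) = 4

General solution: y = (C₁ + C₂x)e^(-3x)
Repeated root r = -3
Applying ICs: C₁ = 3, C₂ = 13
Particular solution: y = (3 + 13x)e^(-3x)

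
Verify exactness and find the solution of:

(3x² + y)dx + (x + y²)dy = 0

Verify exactness: ∂M/∂y = ∂N/∂x ✓
Find F(x,y) such that ∂F/∂x = M, ∂F/∂y = N
Solution: x³ + xy + y³/3 = C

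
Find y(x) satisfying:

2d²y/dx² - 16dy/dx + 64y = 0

Characteristic equation: 2r² - 16r + 64 = 0
Divide by 2: r² - 8r + 32 = 0
Roots: r = 4 ± 4i (complex conjugates)
General solution: y = e^(4x)(C₁cos(4x) + C₂sin(4x))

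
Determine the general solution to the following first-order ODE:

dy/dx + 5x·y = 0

Using integrating factor method:

General solution: y = Ce^(-5x^2/2)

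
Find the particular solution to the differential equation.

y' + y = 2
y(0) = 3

General solution: y = 2 + Ce^(-x)
Applying y(0) = 3: C = 3 - 2 = 1
Particular solution: y = 2 + e^(-x)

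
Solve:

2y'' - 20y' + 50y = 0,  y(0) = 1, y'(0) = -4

General solution: y = (C₁ + C₂x)e^(5x)
Repeated root r = 5
Applying ICs: C₁ = 1, C₂ = -9
Particular solution: y = (1 - 9x)e^(5x)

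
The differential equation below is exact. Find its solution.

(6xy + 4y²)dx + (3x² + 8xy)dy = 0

Verify exactness: ∂M/∂y = ∂N/∂x ✓
Find F(x,y) such that ∂F/∂x = M, ∂F/∂y = N
Solution: 3x²y + 4xy² = C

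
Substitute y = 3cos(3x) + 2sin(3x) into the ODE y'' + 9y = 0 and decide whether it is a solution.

Verification:
y'' = -27cos(3x) - 18sin(3x)
y'' + 9y = 0 ✓

Yes, it is a solution.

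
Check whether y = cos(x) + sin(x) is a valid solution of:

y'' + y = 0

Verification:
y'' = -cos(x) - sin(x)
y'' + y = 0 ✓

Yes, it is a solution.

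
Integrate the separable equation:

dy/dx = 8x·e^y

Separating variables and integrating:
-e^(-y) = 4x² + C

General solution: y = -ln(C - 4x²)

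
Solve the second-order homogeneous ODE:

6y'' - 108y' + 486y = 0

Characteristic equation: 6r² - 108r + 486 = 0
Divide by 6: r² - 18r + 81 = 0
Factored: (r - 9)² = 0
Repeated root: r = 9
General solution: y = (C₁ + C₂x)e^(9x)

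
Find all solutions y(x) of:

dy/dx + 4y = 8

Using integrating factor method:

General solution: y = 2 + Ce^(-4x)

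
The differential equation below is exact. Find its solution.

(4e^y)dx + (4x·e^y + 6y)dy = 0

Verify exactness: ∂M/∂y = ∂N/∂x ✓
Find F(x,y) such that ∂F/∂x = M, ∂F/∂y = N
Solution: 4x·e^y + 3y² = C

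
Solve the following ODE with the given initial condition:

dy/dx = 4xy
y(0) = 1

General solution: y = Ce^(2x²)
Applying IC y(0) = 1:
Particular solution: y = e^(2x²)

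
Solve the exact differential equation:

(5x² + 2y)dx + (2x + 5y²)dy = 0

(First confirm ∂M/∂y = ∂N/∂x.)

Verify exactness: ∂M/∂y = ∂N/∂x ✓
Find F(x,y) such that ∂F/∂x = M, ∂F/∂y = N
Solution: 5x³/3 + 2xy + 5y³/3 = C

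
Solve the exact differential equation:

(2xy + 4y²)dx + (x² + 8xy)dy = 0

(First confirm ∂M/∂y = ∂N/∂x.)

Verify exactness: ∂M/∂y = ∂N/∂x ✓
Find F(x,y) such that ∂F/∂x = M, ∂F/∂y = N
Solution: x²y + 4xy² = C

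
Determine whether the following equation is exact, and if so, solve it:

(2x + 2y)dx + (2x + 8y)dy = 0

Verify exactness: ∂M/∂y = ∂N/∂x ✓
Find F(x,y) such that ∂F/∂x = M, ∂F/∂y = N
Solution: x² + 2xy + 4y² = C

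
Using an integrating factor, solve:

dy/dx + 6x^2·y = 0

Using integrating factor method:

General solution: y = Ce^(-2x^3)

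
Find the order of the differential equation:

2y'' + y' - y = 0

The order is 2 (highest derivative is of order 2).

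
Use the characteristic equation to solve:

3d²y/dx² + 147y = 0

Characteristic equation: 3r² + 147 = 0
Divide by 3: r² + 49 = 0
Roots: r = ±7i (complex conjugates)
General solution: y = C₁cos(7x) + C₂sin(7x)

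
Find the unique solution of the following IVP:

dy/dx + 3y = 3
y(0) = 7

General solution: y = 1 + Ce^(-3x)
Applying y(0) = 7: C = 7 - 1 = 6
Particular solution: y = 1 + 6e^(-3x)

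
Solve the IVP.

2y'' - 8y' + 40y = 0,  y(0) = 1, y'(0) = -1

General solution: y = e^(2x)(C₁cos(4x) + C₂sin(4x))
Complex roots r = 2 ± 4i
Applying ICs: C₁ = 1, C₂ = -3/4
Particular solution: y = e^(2x)(cos(4x) - (3/4)sin(4x))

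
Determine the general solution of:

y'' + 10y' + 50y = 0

Characteristic equation: r² + 10r + 50 = 0
Roots: r = -5 ± 5i (complex conjugates)
General solution: y = e^(-5x)(C₁cos(5x) + C₂sin(5x))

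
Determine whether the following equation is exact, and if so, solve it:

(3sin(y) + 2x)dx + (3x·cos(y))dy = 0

Verify exactness: ∂M/∂y = ∂N/∂x ✓
Find F(x,y) such that ∂F/∂x = M, ∂F/∂y = N
Solution: 3x·sin(y) + x² = C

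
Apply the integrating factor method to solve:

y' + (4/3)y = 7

Using integrating factor method:

General solution: y = 21/4 + Ce^(-4x/3)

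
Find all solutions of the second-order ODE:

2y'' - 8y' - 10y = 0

Characteristic equation: 2r² - 8r - 10 = 0
Divide by 2: r² - 4r - 5 = 0
Roots: r = 5, -1 (distinct real)
General solution: y = C₁e^(5x) + C₂e^(-x)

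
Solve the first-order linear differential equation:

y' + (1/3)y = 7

Using integrating factor method:

General solution: y = 21 + Ce^(-x/3)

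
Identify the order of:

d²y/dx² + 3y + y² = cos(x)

The order is 2 (highest derivative is of order 2).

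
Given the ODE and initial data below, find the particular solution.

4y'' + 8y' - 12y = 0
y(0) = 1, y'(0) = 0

General solution: y = C₁e^x + C₂e^(-3x)
Applying ICs: C₁ = 3/4, C₂ = 1/4
Particular solution: y = (3/4)e^x + (1/4)e^(-3x)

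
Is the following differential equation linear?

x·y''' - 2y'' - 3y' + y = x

Yes. Linear (y and its derivatives appear to the first power only, no products of y terms)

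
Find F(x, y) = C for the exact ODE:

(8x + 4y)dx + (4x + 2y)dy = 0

Verify exactness: ∂M/∂y = ∂N/∂x ✓
Find F(x,y) such that ∂F/∂x = M, ∂F/∂y = N
Solution: 4x² + 4xy + y² = C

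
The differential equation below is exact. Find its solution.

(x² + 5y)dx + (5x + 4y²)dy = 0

Verify exactness: ∂M/∂y = ∂N/∂x ✓
Find F(x,y) such that ∂F/∂x = M, ∂F/∂y = N
Solution: x³/3 + 5xy + 4y³/3 = C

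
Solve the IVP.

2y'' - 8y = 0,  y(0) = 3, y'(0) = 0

General solution: y = C₁e^(2x) + C₂e^(-2x)
Applying ICs: C₁ = 3/2, C₂ = 3/2
Particular solution: y = (3/2)e^(2x) + (3/2)e^(-2x)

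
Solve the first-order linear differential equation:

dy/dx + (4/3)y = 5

Using integrating factor method:

General solution: y = 15/4 + Ce^(-4x/3)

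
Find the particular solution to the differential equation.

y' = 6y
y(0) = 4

General solution: y = Ce^(6x)
Applying IC y(0) = 4:
Particular solution: y = 4e^(6x)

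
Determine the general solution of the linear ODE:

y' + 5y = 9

Using integrating factor method:

General solution: y = 9/5 + Ce^(-5x)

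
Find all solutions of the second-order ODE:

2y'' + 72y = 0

Characteristic equation: 2r² + 72 = 0
Divide by 2: r² + 36 = 0
Roots: r = ±6i (complex conjugates)
General solution: y = C₁cos(6x) + C₂sin(6x)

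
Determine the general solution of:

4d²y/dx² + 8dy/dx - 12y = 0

Characteristic equation: 4r² + 8r - 12 = 0
Divide by 4: r² + 2r - 3 = 0
Roots: r = 1, -3 (distinct real)
General solution: y = C₁e^x + C₂e^(-3x)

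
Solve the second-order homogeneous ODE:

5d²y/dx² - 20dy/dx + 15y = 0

Characteristic equation: 5r² - 20r + 15 = 0
Divide by 5: r² - 4r + 3 = 0
Roots: r = 3, 1 (distinct real)
General solution: y = C₁e^(3x) + C₂e^x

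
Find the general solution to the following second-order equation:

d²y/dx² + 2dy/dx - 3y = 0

Characteristic equation: r² + 2r - 3 = 0
Roots: r = 1, -3 (distinct real)
General solution: y = C₁e^x + C₂e^(-3x)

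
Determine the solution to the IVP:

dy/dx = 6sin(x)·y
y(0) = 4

General solution: y = Ce^(-6cos(x))
Applying IC y(0) = 4:
Particular solution: y = 4e^(6(1-cos(x)))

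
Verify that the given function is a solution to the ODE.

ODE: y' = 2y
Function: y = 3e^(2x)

Verification:
y = 3e^(2x)
y' = 6e^(2x)
2y = 6e^(2x)
y' = 2y ✓

Yes, it is a solution.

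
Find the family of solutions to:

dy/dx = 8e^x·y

Separating variables and integrating:
ln|y| = 8e^x + C

General solution: y = Ce^(8e^x)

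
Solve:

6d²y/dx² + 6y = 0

Characteristic equation: 6r² + 6 = 0
Divide by 6: r² + 1 = 0
Roots: r = ±i (complex conjugates)
General solution: y = C₁cos(x) + C₂sin(x)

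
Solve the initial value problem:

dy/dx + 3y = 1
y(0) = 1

General solution: y = 1/3 + Ce^(-3x)
Applying y(0) = 1: C = 1 - 1/3 = 2/3
Particular solution: y = 1/3 + (2/3)e^(-3x)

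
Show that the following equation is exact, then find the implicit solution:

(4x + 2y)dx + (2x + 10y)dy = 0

Verify exactness: ∂M/∂y = ∂N/∂x ✓
Find F(x,y) such that ∂F/∂x = M, ∂F/∂y = N
Solution: 2x² + 2xy + 5y² = C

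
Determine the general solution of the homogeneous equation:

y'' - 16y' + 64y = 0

Characteristic equation: r² - 16r + 64 = 0
Factored: (r - 8)² = 0
Repeated root: r = 8
General solution: y = (C₁ + C₂x)e^(8x)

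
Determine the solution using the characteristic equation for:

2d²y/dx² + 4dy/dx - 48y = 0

Characteristic equation: 2r² + 4r - 48 = 0
Divide by 2: r² + 2r - 24 = 0
Roots: r = 4, -6 (distinct real)
General solution: y = C₁e^(4x) + C₂e^(-6x)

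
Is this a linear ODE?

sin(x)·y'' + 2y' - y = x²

Yes. Linear (y and its derivatives appear to the first power only, no products of y terms)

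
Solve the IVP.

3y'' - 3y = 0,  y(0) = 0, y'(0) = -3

General solution: y = C₁e^x + C₂e^(-x)
Applying ICs: C₁ = -3/2, C₂ = 3/2
Particular solution: y = -(3/2)e^x + (3/2)e^(-x)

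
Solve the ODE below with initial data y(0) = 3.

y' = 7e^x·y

General solution: y = Ce^(7e^x)
Applying IC y(0) = 3:
Particular solution: y = 3e^(7(e^x - 1))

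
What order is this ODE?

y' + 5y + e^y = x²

The order is 1 (highest derivative is of order 1).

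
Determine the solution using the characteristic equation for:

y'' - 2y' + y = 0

Characteristic equation: r² - 2r + 1 = 0
Factored: (r - 1)² = 0
Repeated root: r = 1
General solution: y = (C₁ + C₂x)e^x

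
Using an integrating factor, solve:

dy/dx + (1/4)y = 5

Using integrating factor method:

General solution: y = 20 + Ce^(-x/4)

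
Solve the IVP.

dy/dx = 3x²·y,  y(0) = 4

General solution: y = Ce^(x³)
Applying IC y(0) = 4:
Particular solution: y = 4e^(x³)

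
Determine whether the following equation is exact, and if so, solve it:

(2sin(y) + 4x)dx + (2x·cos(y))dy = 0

Verify exactness: ∂M/∂y = ∂N/∂x ✓
Find F(x,y) such that ∂F/∂x = M, ∂F/∂y = N
Solution: 2x·sin(y) + 2x² = C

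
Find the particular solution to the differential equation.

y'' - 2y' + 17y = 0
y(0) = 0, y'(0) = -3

General solution: y = e^x(C₁cos(4x) + C₂sin(4x))
Complex roots r = 1 ± 4i
Applying ICs: C₁ = 0, C₂ = -3/4
Particular solution: y = e^x(-(3/4)sin(4x))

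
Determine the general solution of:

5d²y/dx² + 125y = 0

Characteristic equation: 5r² + 125 = 0
Divide by 5: r² + 25 = 0
Roots: r = ±5i (complex conjugates)
General solution: y = C₁cos(5x) + C₂sin(5x)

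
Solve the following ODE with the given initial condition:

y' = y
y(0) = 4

General solution: y = Ce^x
Applying IC y(0) = 4:
Particular solution: y = 4e^x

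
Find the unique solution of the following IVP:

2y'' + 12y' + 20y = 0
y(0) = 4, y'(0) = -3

General solution: y = e^(-3x)(C₁cos(x) + C₂sin(x))
Complex roots r = -3 ± i
Applying ICs: C₁ = 4, C₂ = 9
Particular solution: y = e^(-3x)(4cos(x) + 9sin(x))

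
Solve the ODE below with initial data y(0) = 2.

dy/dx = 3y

General solution: y = Ce^(3x)
Applying IC y(0) = 2:
Particular solution: y = 2e^(3x)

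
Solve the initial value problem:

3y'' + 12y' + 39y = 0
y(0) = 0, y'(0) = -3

General solution: y = e^(-2x)(C₁cos(3x) + C₂sin(3x))
Complex roots r = -2 ± 3i
Applying ICs: C₁ = 0, C₂ = -1
Particular solution: y = e^(-2x)(-sin(3x))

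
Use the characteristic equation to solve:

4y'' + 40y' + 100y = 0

Characteristic equation: 4r² + 40r + 100 = 0
Divide by 4: r² + 10r + 25 = 0
Factored: (r + 5)² = 0
Repeated root: r = -5
General solution: y = (C₁ + C₂x)e^(-5x)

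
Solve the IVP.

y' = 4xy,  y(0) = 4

General solution: y = Ce^(2x²)
Applying IC y(0) = 4:
Particular solution: y = 4e^(2x²)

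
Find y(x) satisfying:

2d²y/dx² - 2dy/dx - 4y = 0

Characteristic equation: 2r² - 2r - 4 = 0
Divide by 2: r² - r - 2 = 0
Roots: r = 2, -1 (distinct real)
General solution: y = C₁e^(2x) + C₂e^(-x)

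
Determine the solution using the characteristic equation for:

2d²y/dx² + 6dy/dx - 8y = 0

Characteristic equation: 2r² + 6r - 8 = 0
Divide by 2: r² + 3r - 4 = 0
Roots: r = 1, -4 (distinct real)
General solution: y = C₁e^x + C₂e^(-4x)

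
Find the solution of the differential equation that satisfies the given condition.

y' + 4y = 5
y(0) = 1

General solution: y = 5/4 + Ce^(-4x)
Applying y(0) = 1: C = 1 - 5/4 = -1/4
Particular solution: y = 5/4 - (1/4)e^(-4x)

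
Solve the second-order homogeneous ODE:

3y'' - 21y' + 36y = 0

Characteristic equation: 3r² - 21r + 36 = 0
Divide by 3: r² - 7r + 12 = 0
Roots: r = 3, 4 (distinct real)
General solution: y = C₁e^(3x) + C₂e^(4x)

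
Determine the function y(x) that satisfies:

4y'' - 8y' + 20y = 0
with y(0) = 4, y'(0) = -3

General solution: y = e^x(C₁cos(2x) + C₂sin(2x))
Complex roots r = 1 ± 2i
Applying ICs: C₁ = 4, C₂ = -7/2
Particular solution: y = e^x(4cos(2x) - (7/2)sin(2x))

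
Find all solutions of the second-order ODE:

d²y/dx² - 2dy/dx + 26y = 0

Characteristic equation: r² - 2r + 26 = 0
Roots: r = 1 ± 5i (complex conjugates)
General solution: y = e^x(C₁cos(5x) + C₂sin(5x))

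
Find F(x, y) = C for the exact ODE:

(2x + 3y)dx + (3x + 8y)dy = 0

Verify exactness: ∂M/∂y = ∂N/∂x ✓
Find F(x,y) such that ∂F/∂x = M, ∂F/∂y = N
Solution: x² + 3xy + 4y² = C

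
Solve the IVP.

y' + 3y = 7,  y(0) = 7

General solution: y = 7/3 + Ce^(-3x)
Applying y(0) = 7: C = 7 - 7/3 = 14/3
Particular solution: y = 7/3 + (14/3)e^(-3x)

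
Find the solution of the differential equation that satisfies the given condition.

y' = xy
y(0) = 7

General solution: y = Ce^(x²/2)
Applying IC y(0) = 7:
Particular solution: y = 7e^(x²/2)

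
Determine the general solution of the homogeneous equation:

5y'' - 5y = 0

Characteristic equation: 5r² - 5 = 0
Divide by 5: r² - 1 = 0
Roots: r = 1, -1 (distinct real)
General solution: y = C₁e^x + C₂e^(-x)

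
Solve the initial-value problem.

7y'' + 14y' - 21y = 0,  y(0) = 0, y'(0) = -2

General solution: y = C₁e^x + C₂e^(-3x)
Applying ICs: C₁ = -1/2, C₂ = 1/2
Particular solution: y = -(1/2)e^x + (1/2)e^(-3x)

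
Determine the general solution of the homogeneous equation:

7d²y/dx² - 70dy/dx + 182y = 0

Characteristic equation: 7r² - 70r + 182 = 0
Divide by 7: r² - 10r + 26 = 0
Roots: r = 5 ± i (complex conjugates)
General solution: y = e^(5x)(C₁cos(x) + C₂sin(x))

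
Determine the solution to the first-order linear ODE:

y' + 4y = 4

Using integrating factor method:

General solution: y = 1 + Ce^(-4x)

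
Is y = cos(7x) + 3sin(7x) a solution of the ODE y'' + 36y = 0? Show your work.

Verification:
y'' = -49cos(7x) - 147sin(7x)
y'' + 36y ≠ 0 (frequency mismatch: got 49 instead of 36)

No, it is not a solution.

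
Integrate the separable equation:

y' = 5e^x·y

Separating variables and integrating:
ln|y| = 5e^x + C

General solution: y = Ce^(5e^x)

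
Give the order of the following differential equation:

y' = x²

The order is 1 (highest derivative is of order 1).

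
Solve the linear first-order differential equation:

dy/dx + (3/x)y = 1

Using integrating factor method:

General solution: y = (1/4)x + Cx^(-3)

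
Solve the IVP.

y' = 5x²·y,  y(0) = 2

General solution: y = Ce^(5x³/3)
Applying IC y(0) = 2:
Particular solution: y = 2e^(5x³/3)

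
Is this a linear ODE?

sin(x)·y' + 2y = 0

Yes. Linear (y and its derivatives appear to the first power only, no products of y terms)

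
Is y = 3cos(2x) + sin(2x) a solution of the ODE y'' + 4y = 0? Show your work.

Verification:
y'' = -12cos(2x) - 4sin(2x)
y'' + 4y = 0 ✓

Yes, it is a solution.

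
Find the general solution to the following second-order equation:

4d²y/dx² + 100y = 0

Characteristic equation: 4r² + 100 = 0
Divide by 4: r² + 25 = 0
Roots: r = ±5i (complex conjugates)
General solution: y = C₁cos(5x) + C₂sin(5x)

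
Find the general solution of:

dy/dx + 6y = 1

Using integrating factor method:

General solution: y = 1/6 + Ce^(-6x)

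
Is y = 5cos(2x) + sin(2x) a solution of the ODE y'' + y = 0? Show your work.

Verification:
y'' = -20cos(2x) - 4sin(2x)
y'' + y ≠ 0 (frequency mismatch: got 4 instead of 1)

No, it is not a solution.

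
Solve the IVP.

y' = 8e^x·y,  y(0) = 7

General solution: y = Ce^(8e^x)
Applying IC y(0) = 7:
Particular solution: y = 7e^(8(e^x - 1))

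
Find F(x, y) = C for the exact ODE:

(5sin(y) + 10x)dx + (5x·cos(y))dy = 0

Verify exactness: ∂M/∂y = ∂N/∂x ✓
Find F(x,y) such that ∂F/∂x = M, ∂F/∂y = N
Solution: 5x·sin(y) + 5x² = C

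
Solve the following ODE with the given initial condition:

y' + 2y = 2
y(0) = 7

General solution: y = 1 + Ce^(-2x)
Applying y(0) = 7: C = 7 - 1 = 6
Particular solution: y = 1 + 6e^(-2x)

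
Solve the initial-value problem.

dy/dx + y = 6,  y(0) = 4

General solution: y = 6 + Ce^(-x)
Applying y(0) = 4: C = 4 - 6 = -2
Particular solution: y = 6 - 2e^(-x)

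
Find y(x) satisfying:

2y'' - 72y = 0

Characteristic equation: 2r² - 72 = 0
Divide by 2: r² - 36 = 0
Roots: r = 6, -6 (distinct real)
General solution: y = C₁e^(6x) + C₂e^(-6x)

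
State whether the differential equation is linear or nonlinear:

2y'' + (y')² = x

Nonlinear ((y')² term)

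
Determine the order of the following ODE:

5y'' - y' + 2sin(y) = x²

The order is 2 (highest derivative is of order 2).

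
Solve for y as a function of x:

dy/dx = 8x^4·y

Separating variables and integrating:
ln|y| = 8x^5/5 + C

General solution: y = Ce^(8x^5/5)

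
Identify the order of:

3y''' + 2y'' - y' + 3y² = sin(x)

The order is 3 (highest derivative is of order 3).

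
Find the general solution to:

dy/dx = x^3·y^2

Separating variables and integrating:
-1/y = x^4/4 + C

General solution: y^-1 = (-1/4)x^4 + C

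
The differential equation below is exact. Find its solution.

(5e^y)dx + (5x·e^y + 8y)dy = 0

Verify exactness: ∂M/∂y = ∂N/∂x ✓
Find F(x,y) such that ∂F/∂x = M, ∂F/∂y = N
Solution: 5x·e^y + 4y² = C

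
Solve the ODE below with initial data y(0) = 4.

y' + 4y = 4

General solution: y = 1 + Ce^(-4x)
Applying y(0) = 4: C = 4 - 1 = 3
Particular solution: y = 1 + 3e^(-4x)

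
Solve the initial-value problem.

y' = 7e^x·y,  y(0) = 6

General solution: y = Ce^(7e^x)
Applying IC y(0) = 6:
Particular solution: y = 6e^(7(e^x - 1))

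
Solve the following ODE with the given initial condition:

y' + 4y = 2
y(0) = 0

General solution: y = 1/2 + Ce^(-4x)
Applying y(0) = 0: C = 0 - 1/2 = -1/2
Particular solution: y = 1/2 - (1/2)e^(-4x)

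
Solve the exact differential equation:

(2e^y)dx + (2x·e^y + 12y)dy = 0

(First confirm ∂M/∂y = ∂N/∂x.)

Verify exactness: ∂M/∂y = ∂N/∂x ✓
Find F(x,y) such that ∂F/∂x = M, ∂F/∂y = N
Solution: 2x·e^y + 6y² = C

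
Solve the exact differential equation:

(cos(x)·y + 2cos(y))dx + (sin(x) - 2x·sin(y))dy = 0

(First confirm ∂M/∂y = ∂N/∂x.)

Verify exactness: ∂M/∂y = ∂N/∂x ✓
Find F(x,y) such that ∂F/∂x = M, ∂F/∂y = N
Solution: sin(x)·y + 2x·cos(y) = C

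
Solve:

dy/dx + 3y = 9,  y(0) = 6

General solution: y = 3 + Ce^(-3x)
Applying y(0) = 6: C = 6 - 3 = 3
Particular solution: y = 3 + 3e^(-3x)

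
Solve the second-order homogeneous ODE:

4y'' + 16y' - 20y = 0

Characteristic equation: 4r² + 16r - 20 = 0
Divide by 4: r² + 4r - 5 = 0
Roots: r = 1, -5 (distinct real)
General solution: y = C₁e^x + C₂e^(-5x)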